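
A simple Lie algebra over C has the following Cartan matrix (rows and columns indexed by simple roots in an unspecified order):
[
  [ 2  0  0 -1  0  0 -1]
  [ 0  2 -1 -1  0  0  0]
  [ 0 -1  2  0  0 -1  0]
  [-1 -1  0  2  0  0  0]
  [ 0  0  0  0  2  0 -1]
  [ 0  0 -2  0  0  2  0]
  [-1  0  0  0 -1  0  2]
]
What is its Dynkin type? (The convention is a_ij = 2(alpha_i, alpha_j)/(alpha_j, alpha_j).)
The matrix has rank 7 with 2's on the diagonal. Reading the off-diagonal entries as Dynkin edges (a single edge where a_ij = a_ji = -1; a double or triple edge where a_ij * a_ji = 2 or 3), the diagram is a chain of 7 nodes with a double edge at one end; the terminal node there is the unique long simple root (C_7). One simple-root ordering that puts it in standard form is (alpha_5, alpha_7, alpha_1, alpha_4, alpha_2, alpha_3, alpha_6). So the algebra is type C_7, i.e. sp(14).

C_7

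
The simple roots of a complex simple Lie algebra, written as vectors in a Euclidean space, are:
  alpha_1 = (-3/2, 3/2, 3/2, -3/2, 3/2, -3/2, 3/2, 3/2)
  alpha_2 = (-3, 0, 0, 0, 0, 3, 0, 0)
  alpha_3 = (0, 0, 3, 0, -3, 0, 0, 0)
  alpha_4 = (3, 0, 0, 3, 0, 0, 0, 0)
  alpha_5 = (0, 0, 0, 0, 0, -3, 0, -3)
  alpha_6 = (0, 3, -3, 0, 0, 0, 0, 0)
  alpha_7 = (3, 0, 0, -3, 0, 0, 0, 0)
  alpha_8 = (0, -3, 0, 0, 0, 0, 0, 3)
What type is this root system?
Compute the Cartan integers a_ij = 2(alpha_i, alpha_j)/(alpha_j, alpha_j); the resulting 8x8 Cartan matrix is
[[2, 0, 0, -1, 0, 0, 0, 0], [0, 2, 0, -1, -1, 0, -1, 0], [0, 0, 2, 0, 0, -1, 0, 0], [-1, -1, 0, 2, 0, 0, 0, 0], [0, -1, 0, 0, 2, 0, 0, -1], [0, 0, -1, 0, 0, 2, 0, -1], [0, -1, 0, 0, 0, 0, 2, 0], [0, 0, 0, 0, -1, -1, 0, 2]].
All simple roots have the same length, so the diagram is simply laced. The associated Dynkin diagram is a chain of 7 nodes with one extra node attached to the third node from one end (E_8), so the type is E_8.

type E_8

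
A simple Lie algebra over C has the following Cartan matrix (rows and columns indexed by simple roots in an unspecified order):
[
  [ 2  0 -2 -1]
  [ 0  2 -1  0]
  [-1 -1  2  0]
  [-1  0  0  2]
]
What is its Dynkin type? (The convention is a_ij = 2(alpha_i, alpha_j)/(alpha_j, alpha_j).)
The matrix has rank 4 with 2's on the diagonal. Reading the off-diagonal entries as Dynkin edges (a single edge where a_ij = a_ji = -1; a double or triple edge where a_ij * a_ji = 2 or 3), the diagram is a chain of 4 nodes with a double edge between the middle two (F_4). One simple-root ordering that puts it in standard form is (alpha_4, alpha_1, alpha_3, alpha_2). So the algebra is type F_4.

type F_4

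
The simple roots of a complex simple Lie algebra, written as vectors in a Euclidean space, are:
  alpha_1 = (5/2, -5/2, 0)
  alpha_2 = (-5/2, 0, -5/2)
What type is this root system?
type A_2

Compute the Cartan integers a_ij = 2(alpha_i, alpha_j)/(alpha_j, alpha_j); the resulting 2x2 Cartan matrix is
[[2, -1], [-1, 2]].
All simple roots have the same length, so the diagram is simply laced. The associated Dynkin diagram is a chain of 2 nodes with single edges (A_2), so the type is A_2 (the algebra sl(3)).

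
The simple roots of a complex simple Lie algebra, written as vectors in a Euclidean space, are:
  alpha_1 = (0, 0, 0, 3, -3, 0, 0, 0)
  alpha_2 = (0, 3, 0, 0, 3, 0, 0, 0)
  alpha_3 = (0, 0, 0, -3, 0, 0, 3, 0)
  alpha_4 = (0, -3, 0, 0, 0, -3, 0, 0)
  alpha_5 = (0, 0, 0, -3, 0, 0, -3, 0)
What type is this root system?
type D_5

Compute the Cartan integers a_ij = 2(alpha_i, alpha_j)/(alpha_j, alpha_j); the resulting 5x5 Cartan matrix is
[[2, -1, -1, 0, -1], [-1, 2, 0, -1, 0], [-1, 0, 2, 0, 0], [0, -1, 0, 2, 0], [-1, 0, 0, 0, 2]].
All simple roots have the same length, so the diagram is simply laced. The associated Dynkin diagram is a chain of 3 nodes with a fork of two nodes at one end (D_5), so the type is D_5 (the algebra so(10)).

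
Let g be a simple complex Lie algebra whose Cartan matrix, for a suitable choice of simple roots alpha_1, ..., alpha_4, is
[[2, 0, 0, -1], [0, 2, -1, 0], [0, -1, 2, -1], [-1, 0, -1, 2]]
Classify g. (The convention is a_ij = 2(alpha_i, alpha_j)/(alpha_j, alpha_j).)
The matrix has rank 4 with 2's on the diagonal. Reading the off-diagonal entries as Dynkin edges (a single edge where a_ij = a_ji = -1; a double or triple edge where a_ij * a_ji = 2 or 3), the diagram is a chain of 4 nodes with single edges (A_4). One simple-root ordering that puts it in standard form is (alpha_2, alpha_3, alpha_4, alpha_1). So the algebra is type A_4, i.e. sl(5).

A_4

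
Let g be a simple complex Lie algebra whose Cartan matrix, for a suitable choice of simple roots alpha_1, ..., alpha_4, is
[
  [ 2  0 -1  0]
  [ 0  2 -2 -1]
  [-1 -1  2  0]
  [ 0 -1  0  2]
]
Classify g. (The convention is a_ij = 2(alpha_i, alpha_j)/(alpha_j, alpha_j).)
The matrix has rank 4 with 2's on the diagonal. Reading the off-diagonal entries as Dynkin edges (a single edge where a_ij = a_ji = -1; a double or triple edge where a_ij * a_ji = 2 or 3), the diagram is a chain of 4 nodes with a double edge between the middle two (F_4). One simple-root ordering that puts it in standard form is (alpha_4, alpha_2, alpha_3, alpha_1). So the algebra is type F_4.

F_4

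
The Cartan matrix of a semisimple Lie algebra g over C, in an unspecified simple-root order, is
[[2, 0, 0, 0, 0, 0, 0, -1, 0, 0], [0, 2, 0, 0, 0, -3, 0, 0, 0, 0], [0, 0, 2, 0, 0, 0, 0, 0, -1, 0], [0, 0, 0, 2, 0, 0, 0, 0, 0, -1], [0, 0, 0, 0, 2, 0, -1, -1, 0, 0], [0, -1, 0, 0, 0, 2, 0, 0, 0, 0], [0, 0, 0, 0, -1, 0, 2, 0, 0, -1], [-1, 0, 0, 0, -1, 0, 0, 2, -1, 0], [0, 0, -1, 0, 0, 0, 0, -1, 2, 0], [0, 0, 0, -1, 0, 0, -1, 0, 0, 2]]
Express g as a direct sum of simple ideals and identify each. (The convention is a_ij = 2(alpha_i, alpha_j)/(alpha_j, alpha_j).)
E_8 ⊕ G_2

The diagram associated to this matrix has two connected components: the simple roots {alpha_1, alpha_3, alpha_4, alpha_5, alpha_7, alpha_8, alpha_9, alpha_10} form a chain of 7 nodes with one extra node attached to the third node from one end (E_8), and {alpha_2, alpha_6} form two nodes joined by a triple edge (G_2). A semisimple Lie algebra decomposes uniquely as the direct sum of simple ideals, one per connected component of its Dynkin diagram, so g ≅ E_8 ⊕ G_2 (dimension 248 + 14 = 262).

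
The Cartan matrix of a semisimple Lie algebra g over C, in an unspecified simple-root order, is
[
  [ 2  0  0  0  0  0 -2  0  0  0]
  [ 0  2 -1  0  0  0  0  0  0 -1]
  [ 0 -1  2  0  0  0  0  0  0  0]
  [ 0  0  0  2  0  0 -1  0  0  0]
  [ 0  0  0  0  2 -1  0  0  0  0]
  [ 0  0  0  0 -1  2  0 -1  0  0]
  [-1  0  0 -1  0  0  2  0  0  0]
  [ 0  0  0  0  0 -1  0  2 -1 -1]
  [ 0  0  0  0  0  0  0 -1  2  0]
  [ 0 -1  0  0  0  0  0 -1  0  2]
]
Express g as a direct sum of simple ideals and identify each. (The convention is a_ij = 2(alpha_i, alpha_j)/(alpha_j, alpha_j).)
The diagram associated to this matrix has two connected components: the simple roots {alpha_1, alpha_4, alpha_7} form a chain of 3 nodes with a double edge at one end; the terminal node there is the unique long simple root (C_3), and {alpha_2, alpha_3, alpha_5, alpha_6, alpha_8, alpha_9, alpha_10} form a chain of 6 nodes with one extra node attached to the third node from one end (E_7). A semisimple Lie algebra decomposes uniquely as the direct sum of simple ideals, one per connected component of its Dynkin diagram, so g ≅ C_3 ⊕ E_7 (dimension 21 + 133 = 154).

C3 ⊕ E7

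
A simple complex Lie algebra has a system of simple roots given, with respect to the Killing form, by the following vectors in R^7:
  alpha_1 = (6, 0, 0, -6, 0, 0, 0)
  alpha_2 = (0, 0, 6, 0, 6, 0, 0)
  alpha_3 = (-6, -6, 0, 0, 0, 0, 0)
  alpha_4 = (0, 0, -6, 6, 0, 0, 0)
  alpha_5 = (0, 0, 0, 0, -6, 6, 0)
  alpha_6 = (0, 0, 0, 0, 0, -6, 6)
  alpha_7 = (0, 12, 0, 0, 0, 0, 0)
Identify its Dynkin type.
C_7

Compute the Cartan integers a_ij = 2(alpha_i, alpha_j)/(alpha_j, alpha_j); the resulting 7x7 Cartan matrix is
[[2, 0, -1, -1, 0, 0, 0], [0, 2, 0, -1, -1, 0, 0], [-1, 0, 2, 0, 0, 0, -1], [-1, -1, 0, 2, 0, 0, 0], [0, -1, 0, 0, 2, -1, 0], [0, 0, 0, 0, -1, 2, 0], [0, 0, -2, 0, 0, 0, 2]].
The roots have two lengths (squared-length ratio 2:1); the short ones are alpha_{1,2,3,4,5,6}. The associated Dynkin diagram is a chain of 7 nodes with a double edge at one end; the terminal node there is the unique long simple root (C_7), so the type is C_7 (the algebra sp(14)).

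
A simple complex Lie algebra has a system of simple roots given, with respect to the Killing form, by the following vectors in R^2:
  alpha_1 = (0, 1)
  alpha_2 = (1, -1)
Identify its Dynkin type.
Compute the Cartan integers a_ij = 2(alpha_i, alpha_j)/(alpha_j, alpha_j); the resulting 2x2 Cartan matrix is
[[2, -1], [-2, 2]].
The roots have two lengths (squared-length ratio 2:1); the short ones are alpha_{1}. The associated Dynkin diagram is a chain of 2 nodes with a double edge at one end; the terminal node there is the unique short simple root (B_2), so the type is B_2 (the algebra so(5)).

B_2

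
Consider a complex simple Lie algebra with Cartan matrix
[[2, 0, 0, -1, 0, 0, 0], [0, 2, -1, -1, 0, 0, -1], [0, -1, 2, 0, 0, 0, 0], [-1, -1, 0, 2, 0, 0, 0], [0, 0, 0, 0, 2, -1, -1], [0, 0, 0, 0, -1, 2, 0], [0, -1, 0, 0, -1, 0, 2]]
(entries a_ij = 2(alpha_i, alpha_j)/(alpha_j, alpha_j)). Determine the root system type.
The matrix has rank 7 with 2's on the diagonal. Reading the off-diagonal entries as Dynkin edges (a single edge where a_ij = a_ji = -1; a double or triple edge where a_ij * a_ji = 2 or 3), the diagram is a chain of 6 nodes with one extra node attached to the third node from one end (E_7). One simple-root ordering that puts it in standard form is (alpha_1, alpha_3, alpha_4, alpha_2, alpha_7, alpha_5, alpha_6). So the algebra is type E_7.

E7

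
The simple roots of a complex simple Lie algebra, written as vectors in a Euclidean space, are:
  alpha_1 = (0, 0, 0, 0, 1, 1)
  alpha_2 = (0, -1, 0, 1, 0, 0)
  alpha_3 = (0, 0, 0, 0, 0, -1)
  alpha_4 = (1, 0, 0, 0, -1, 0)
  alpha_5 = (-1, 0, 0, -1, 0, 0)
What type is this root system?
Compute the Cartan integers a_ij = 2(alpha_i, alpha_j)/(alpha_j, alpha_j); the resulting 5x5 Cartan matrix is
[[2, 0, -2, -1, 0], [0, 2, 0, 0, -1], [-1, 0, 2, 0, 0], [-1, 0, 0, 2, -1], [0, -1, 0, -1, 2]].
The roots have two lengths (squared-length ratio 2:1); the short ones are alpha_{3}. The associated Dynkin diagram is a chain of 5 nodes with a double edge at one end; the terminal node there is the unique short simple root (B_5), so the type is B_5 (the algebra so(11)).

B5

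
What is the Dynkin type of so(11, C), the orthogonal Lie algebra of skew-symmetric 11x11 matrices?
B_5

This is so(11) with 11 odd, which has dimension 11(11-1)/2 = 55 and rank (11-1)/2 = 5. In the classification of classical Lie algebras, the orthogonal algebra so(2n+1) in an odd number of variables has type B_n; here n = 5, so the Dynkin diagram is a chain of 5 nodes with a double edge at one end; the terminal node there is the unique short simple root (B_5). Hence the type is B_5.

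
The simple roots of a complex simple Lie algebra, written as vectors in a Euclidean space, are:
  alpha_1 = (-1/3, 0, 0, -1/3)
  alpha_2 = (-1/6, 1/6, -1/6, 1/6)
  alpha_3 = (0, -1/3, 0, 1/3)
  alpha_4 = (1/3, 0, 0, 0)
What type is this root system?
Compute the Cartan integers a_ij = 2(alpha_i, alpha_j)/(alpha_j, alpha_j); the resulting 4x4 Cartan matrix is
[[2, 0, -1, -2], [0, 2, 0, -1], [-1, 0, 2, 0], [-1, -1, 0, 2]].
The roots have two lengths (squared-length ratio 2:1); the short ones are alpha_{2,4}. The associated Dynkin diagram is a chain of 4 nodes with a double edge between the middle two (F_4), so the type is F_4.

type F_4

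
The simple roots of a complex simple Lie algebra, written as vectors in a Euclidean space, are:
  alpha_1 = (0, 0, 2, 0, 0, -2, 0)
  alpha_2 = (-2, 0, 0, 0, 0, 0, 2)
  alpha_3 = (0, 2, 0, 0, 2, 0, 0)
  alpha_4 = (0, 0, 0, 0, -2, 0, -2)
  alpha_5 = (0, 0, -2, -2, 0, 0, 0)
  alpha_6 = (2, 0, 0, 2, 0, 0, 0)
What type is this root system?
A_6 (sl(7))

Compute the Cartan integers a_ij = 2(alpha_i, alpha_j)/(alpha_j, alpha_j); the resulting 6x6 Cartan matrix is
[[2, 0, 0, 0, -1, 0], [0, 2, 0, -1, 0, -1], [0, 0, 2, -1, 0, 0], [0, -1, -1, 2, 0, 0], [-1, 0, 0, 0, 2, -1], [0, -1, 0, 0, -1, 2]].
All simple roots have the same length, so the diagram is simply laced. The associated Dynkin diagram is a chain of 6 nodes with single edges (A_6), so the type is A_6 (the algebra sl(7)).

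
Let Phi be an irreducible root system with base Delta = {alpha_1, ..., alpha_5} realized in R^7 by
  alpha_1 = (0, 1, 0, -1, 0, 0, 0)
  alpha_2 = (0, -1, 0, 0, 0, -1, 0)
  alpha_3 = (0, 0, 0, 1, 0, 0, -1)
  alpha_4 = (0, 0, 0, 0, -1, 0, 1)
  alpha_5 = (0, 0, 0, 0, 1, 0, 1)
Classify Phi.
Compute the Cartan integers a_ij = 2(alpha_i, alpha_j)/(alpha_j, alpha_j); the resulting 5x5 Cartan matrix is
[[2, -1, -1, 0, 0], [-1, 2, 0, 0, 0], [-1, 0, 2, -1, -1], [0, 0, -1, 2, 0], [0, 0, -1, 0, 2]].
All simple roots have the same length, so the diagram is simply laced. The associated Dynkin diagram is a chain of 3 nodes with a fork of two nodes at one end (D_5), so the type is D_5 (the algebra so(10)).

D_5 (so(10))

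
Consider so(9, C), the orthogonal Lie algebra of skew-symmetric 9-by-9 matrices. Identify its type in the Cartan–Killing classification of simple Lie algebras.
B4

This is so(9) with 9 odd, which has dimension 9(9-1)/2 = 36 and rank (9-1)/2 = 4. In the classification of classical Lie algebras, the orthogonal algebra so(2n+1) in an odd number of variables has type B_n; here n = 4, so the Dynkin diagram is a chain of 4 nodes with a double edge at one end; the terminal node there is the unique short simple root (B_4). Hence the type is B_4.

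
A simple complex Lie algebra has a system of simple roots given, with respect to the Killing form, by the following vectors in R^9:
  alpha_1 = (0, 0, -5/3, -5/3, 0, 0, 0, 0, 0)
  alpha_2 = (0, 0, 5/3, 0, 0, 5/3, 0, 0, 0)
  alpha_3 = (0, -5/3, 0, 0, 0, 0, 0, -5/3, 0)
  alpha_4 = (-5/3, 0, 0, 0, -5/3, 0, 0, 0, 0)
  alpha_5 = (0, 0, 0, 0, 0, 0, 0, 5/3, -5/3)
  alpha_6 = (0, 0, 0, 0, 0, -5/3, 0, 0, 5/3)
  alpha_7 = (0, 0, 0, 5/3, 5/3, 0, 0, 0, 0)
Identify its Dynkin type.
Compute the Cartan integers a_ij = 2(alpha_i, alpha_j)/(alpha_j, alpha_j); the resulting 7x7 Cartan matrix is
[[2, -1, 0, 0, 0, 0, -1], [-1, 2, 0, 0, 0, -1, 0], [0, 0, 2, 0, -1, 0, 0], [0, 0, 0, 2, 0, 0, -1], [0, 0, -1, 0, 2, -1, 0], [0, -1, 0, 0, -1, 2, 0], [-1, 0, 0, -1, 0, 0, 2]].
All simple roots have the same length, so the diagram is simply laced. The associated Dynkin diagram is a chain of 7 nodes with single edges (A_7), so the type is A_7 (the algebra sl(8)).

type A_7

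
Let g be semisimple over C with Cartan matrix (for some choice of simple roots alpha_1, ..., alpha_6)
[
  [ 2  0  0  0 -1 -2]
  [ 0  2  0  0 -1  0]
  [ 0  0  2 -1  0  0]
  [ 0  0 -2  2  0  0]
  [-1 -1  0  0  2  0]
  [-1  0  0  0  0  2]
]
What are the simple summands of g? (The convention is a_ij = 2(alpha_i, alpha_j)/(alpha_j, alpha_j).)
The diagram associated to this matrix has two connected components: the simple roots {alpha_3, alpha_4} form a chain of 2 nodes with a double edge at one end; the terminal node there is the unique short simple root (B_2), and {alpha_1, alpha_2, alpha_5, alpha_6} form a chain of 4 nodes with a double edge at one end; the terminal node there is the unique short simple root (B_4). A semisimple Lie algebra decomposes uniquely as the direct sum of simple ideals, one per connected component of its Dynkin diagram, so g ≅ B_2 ⊕ B_4 (dimension 10 + 36 = 46).

B_2 ⊕ B_4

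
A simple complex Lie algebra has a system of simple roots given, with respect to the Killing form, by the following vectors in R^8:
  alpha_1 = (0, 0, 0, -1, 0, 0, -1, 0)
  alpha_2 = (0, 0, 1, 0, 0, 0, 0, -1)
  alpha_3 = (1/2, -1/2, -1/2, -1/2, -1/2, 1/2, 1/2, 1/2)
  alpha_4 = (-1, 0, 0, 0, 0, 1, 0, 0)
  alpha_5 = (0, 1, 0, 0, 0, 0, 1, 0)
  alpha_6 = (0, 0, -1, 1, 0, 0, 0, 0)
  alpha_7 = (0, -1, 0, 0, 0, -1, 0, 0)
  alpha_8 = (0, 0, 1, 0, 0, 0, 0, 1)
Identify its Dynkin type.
Compute the Cartan integers a_ij = 2(alpha_i, alpha_j)/(alpha_j, alpha_j); the resulting 8x8 Cartan matrix is
[[2, 0, 0, 0, -1, -1, 0, 0], [0, 2, -1, 0, 0, -1, 0, 0], [0, -1, 2, 0, 0, 0, 0, 0], [0, 0, 0, 2, 0, 0, -1, 0], [-1, 0, 0, 0, 2, 0, -1, 0], [-1, -1, 0, 0, 0, 2, 0, -1], [0, 0, 0, -1, -1, 0, 2, 0], [0, 0, 0, 0, 0, -1, 0, 2]].
All simple roots have the same length, so the diagram is simply laced. The associated Dynkin diagram is a chain of 7 nodes with one extra node attached to the third node from one end (E_8), so the type is E_8.

E8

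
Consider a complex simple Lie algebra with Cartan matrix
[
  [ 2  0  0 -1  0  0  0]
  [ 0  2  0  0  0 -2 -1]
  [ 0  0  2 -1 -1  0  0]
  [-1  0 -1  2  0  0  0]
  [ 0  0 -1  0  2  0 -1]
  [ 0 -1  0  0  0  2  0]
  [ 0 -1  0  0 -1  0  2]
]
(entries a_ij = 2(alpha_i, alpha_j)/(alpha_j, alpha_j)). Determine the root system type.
B_7

The matrix has rank 7 with 2's on the diagonal. Reading the off-diagonal entries as Dynkin edges (a single edge where a_ij = a_ji = -1; a double or triple edge where a_ij * a_ji = 2 or 3), the diagram is a chain of 7 nodes with a double edge at one end; the terminal node there is the unique short simple root (B_7). One simple-root ordering that puts it in standard form is (alpha_1, alpha_4, alpha_3, alpha_5, alpha_7, alpha_2, alpha_6). So the algebra is type B_7, i.e. so(15).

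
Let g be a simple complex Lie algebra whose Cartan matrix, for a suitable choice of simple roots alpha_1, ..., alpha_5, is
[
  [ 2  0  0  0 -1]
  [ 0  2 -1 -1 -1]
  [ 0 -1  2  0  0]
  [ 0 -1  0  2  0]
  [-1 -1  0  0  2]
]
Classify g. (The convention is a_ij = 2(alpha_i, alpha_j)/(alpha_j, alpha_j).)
The matrix has rank 5 with 2's on the diagonal. Reading the off-diagonal entries as Dynkin edges (a single edge where a_ij = a_ji = -1; a double or triple edge where a_ij * a_ji = 2 or 3), the diagram is a chain of 3 nodes with a fork of two nodes at one end (D_5). One simple-root ordering that puts it in standard form is (alpha_1, alpha_5, alpha_2, alpha_4, alpha_3). So the algebra is type D_5, i.e. so(10).

D_5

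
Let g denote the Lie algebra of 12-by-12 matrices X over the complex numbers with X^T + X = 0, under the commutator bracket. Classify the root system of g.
This is so(12) with 12 even, which has dimension 12(12-1)/2 = 66 and rank 12/2 = 6. In the classification of classical Lie algebras, the orthogonal algebra so(2n) in an even number of variables has type D_n; here n = 6, so the Dynkin diagram is a chain of 4 nodes with a fork of two nodes at one end (D_6). Hence the type is D_6.

type D_6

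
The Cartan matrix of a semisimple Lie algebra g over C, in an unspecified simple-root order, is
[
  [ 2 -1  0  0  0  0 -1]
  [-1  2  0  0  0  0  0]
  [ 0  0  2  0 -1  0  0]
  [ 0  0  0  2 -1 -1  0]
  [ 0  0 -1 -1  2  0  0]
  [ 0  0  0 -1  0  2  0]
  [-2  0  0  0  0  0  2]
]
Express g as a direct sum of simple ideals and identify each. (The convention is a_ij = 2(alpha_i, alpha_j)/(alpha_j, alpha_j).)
The diagram associated to this matrix has two connected components: the simple roots {alpha_3, alpha_4, alpha_5, alpha_6} form a chain of 4 nodes with single edges (A_4), and {alpha_1, alpha_2, alpha_7} form a chain of 3 nodes with a double edge at one end; the terminal node there is the unique long simple root (C_3). A semisimple Lie algebra decomposes uniquely as the direct sum of simple ideals, one per connected component of its Dynkin diagram, so g ≅ A_4 ⊕ C_3 (dimension 24 + 21 = 45).

A_4 ⊕ C_3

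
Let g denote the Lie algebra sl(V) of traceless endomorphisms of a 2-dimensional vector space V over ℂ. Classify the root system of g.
A_1

This is sl(2), which has dimension 2^2 - 1 = 3 and rank 2 - 1 = 1 (a Cartan subalgebra is the diagonal traceless matrices). In the classification of classical Lie algebras, the special linear algebra sl(n+1) has type A_n; here n = 1, so the Dynkin diagram is a chain of 1 nodes with single edges (A_1). Hence the type is A_1.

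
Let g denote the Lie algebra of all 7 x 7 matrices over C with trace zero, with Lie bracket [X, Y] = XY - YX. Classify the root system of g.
type A_6

This is sl(7), which has dimension 7^2 - 1 = 48 and rank 7 - 1 = 6 (a Cartan subalgebra is the diagonal traceless matrices). In the classification of classical Lie algebras, the special linear algebra sl(n+1) has type A_n; here n = 6, so the Dynkin diagram is a chain of 6 nodes with single edges (A_6). Hence the type is A_6.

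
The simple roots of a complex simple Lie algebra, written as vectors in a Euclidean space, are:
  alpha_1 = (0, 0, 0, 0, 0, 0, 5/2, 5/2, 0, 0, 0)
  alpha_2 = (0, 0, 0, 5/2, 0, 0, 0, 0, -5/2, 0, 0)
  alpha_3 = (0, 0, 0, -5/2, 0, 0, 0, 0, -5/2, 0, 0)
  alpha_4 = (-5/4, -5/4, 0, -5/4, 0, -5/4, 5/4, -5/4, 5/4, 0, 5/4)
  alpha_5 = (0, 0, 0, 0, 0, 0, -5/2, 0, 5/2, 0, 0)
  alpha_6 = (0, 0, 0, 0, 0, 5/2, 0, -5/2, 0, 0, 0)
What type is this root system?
type E_6

Compute the Cartan integers a_ij = 2(alpha_i, alpha_j)/(alpha_j, alpha_j); the resulting 6x6 Cartan matrix is
[[2, 0, 0, 0, -1, -1], [0, 2, 0, -1, -1, 0], [0, 0, 2, 0, -1, 0], [0, -1, 0, 2, 0, 0], [-1, -1, -1, 0, 2, 0], [-1, 0, 0, 0, 0, 2]].
All simple roots have the same length, so the diagram is simply laced. The associated Dynkin diagram is a chain of 5 nodes with one extra node attached to the third node from one end (E_6), so the type is E_6.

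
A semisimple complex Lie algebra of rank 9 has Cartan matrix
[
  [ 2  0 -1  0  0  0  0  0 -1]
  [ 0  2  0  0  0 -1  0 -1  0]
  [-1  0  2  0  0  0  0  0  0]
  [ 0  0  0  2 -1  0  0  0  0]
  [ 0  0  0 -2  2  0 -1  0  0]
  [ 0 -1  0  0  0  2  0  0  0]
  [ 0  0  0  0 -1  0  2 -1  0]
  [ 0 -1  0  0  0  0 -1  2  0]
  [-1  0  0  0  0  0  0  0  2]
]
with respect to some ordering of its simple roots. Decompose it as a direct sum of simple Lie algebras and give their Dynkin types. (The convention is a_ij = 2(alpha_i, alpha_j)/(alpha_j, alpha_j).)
A_3 (sl(4)) ⊕ B_6 (so(13))

The diagram associated to this matrix has two connected components: the simple roots {alpha_1, alpha_3, alpha_9} form a chain of 3 nodes with single edges (A_3), and {alpha_2, alpha_4, alpha_5, alpha_6, alpha_7, alpha_8} form a chain of 6 nodes with a double edge at one end; the terminal node there is the unique short simple root (B_6). A semisimple Lie algebra decomposes uniquely as the direct sum of simple ideals, one per connected component of its Dynkin diagram, so g ≅ A_3 ⊕ B_6 (dimension 15 + 78 = 93).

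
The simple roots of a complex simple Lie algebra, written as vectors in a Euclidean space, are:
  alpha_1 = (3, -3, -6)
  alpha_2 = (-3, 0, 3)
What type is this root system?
Compute the Cartan integers a_ij = 2(alpha_i, alpha_j)/(alpha_j, alpha_j); the resulting 2x2 Cartan matrix is
[[2, -3], [-1, 2]].
The roots have two lengths (squared-length ratio 3:1); the short ones are alpha_{2}. The associated Dynkin diagram is two nodes joined by a triple edge (G_2), so the type is G_2.

type G_2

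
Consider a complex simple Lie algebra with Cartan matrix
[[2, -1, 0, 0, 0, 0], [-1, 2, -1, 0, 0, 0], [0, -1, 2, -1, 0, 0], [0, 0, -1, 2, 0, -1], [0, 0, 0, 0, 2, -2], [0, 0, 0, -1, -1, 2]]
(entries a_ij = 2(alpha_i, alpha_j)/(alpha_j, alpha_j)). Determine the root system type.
The matrix has rank 6 with 2's on the diagonal. Reading the off-diagonal entries as Dynkin edges (a single edge where a_ij = a_ji = -1; a double or triple edge where a_ij * a_ji = 2 or 3), the diagram is a chain of 6 nodes with a double edge at one end; the terminal node there is the unique long simple root (C_6). One simple-root ordering that puts it in standard form is (alpha_1, alpha_2, alpha_3, alpha_4, alpha_6, alpha_5). So the algebra is type C_6, i.e. sp(12).

C_6 (sp(12))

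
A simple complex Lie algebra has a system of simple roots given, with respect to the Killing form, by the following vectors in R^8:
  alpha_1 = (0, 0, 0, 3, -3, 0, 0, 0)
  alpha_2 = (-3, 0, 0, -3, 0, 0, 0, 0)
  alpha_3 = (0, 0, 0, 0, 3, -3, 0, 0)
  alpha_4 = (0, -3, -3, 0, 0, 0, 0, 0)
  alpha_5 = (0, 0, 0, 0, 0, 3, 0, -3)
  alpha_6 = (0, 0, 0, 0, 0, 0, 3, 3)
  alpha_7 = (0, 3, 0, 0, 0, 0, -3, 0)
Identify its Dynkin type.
A7

Compute the Cartan integers a_ij = 2(alpha_i, alpha_j)/(alpha_j, alpha_j); the resulting 7x7 Cartan matrix is
[[2, -1, -1, 0, 0, 0, 0], [-1, 2, 0, 0, 0, 0, 0], [-1, 0, 2, 0, -1, 0, 0], [0, 0, 0, 2, 0, 0, -1], [0, 0, -1, 0, 2, -1, 0], [0, 0, 0, 0, -1, 2, -1], [0, 0, 0, -1, 0, -1, 2]].
All simple roots have the same length, so the diagram is simply laced. The associated Dynkin diagram is a chain of 7 nodes with single edges (A_7), so the type is A_7 (the algebra sl(8)).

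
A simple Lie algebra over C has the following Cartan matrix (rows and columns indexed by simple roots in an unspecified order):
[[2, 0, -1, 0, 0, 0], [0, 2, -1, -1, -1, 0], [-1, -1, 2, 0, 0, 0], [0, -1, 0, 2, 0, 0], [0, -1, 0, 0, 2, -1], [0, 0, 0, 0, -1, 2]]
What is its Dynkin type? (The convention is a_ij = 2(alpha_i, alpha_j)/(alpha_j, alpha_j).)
The matrix has rank 6 with 2's on the diagonal. Reading the off-diagonal entries as Dynkin edges (a single edge where a_ij = a_ji = -1; a double or triple edge where a_ij * a_ji = 2 or 3), the diagram is a chain of 5 nodes with one extra node attached to the third node from one end (E_6). One simple-root ordering that puts it in standard form is (alpha_1, alpha_4, alpha_3, alpha_2, alpha_5, alpha_6). So the algebra is type E_6.

E_6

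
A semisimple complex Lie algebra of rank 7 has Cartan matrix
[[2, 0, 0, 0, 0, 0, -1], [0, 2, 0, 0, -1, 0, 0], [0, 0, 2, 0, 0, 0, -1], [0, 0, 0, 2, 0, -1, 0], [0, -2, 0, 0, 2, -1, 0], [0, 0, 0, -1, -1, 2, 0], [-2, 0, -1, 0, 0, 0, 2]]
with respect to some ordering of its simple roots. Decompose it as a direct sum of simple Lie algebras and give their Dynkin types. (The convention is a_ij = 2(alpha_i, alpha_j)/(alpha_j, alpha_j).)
The diagram associated to this matrix has two connected components: the simple roots {alpha_1, alpha_3, alpha_7} form a chain of 3 nodes with a double edge at one end; the terminal node there is the unique short simple root (B_3), and {alpha_2, alpha_4, alpha_5, alpha_6} form a chain of 4 nodes with a double edge at one end; the terminal node there is the unique short simple root (B_4). A semisimple Lie algebra decomposes uniquely as the direct sum of simple ideals, one per connected component of its Dynkin diagram, so g ≅ B_3 ⊕ B_4 (dimension 21 + 36 = 57).

B_3 (so(7)) ⊕ B_4 (so(9))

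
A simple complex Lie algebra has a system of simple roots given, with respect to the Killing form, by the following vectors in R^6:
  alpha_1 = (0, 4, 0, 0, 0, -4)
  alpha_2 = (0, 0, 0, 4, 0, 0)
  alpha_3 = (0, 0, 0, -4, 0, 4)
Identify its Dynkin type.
Compute the Cartan integers a_ij = 2(alpha_i, alpha_j)/(alpha_j, alpha_j); the resulting 3x3 Cartan matrix is
[[2, 0, -1], [0, 2, -1], [-1, -2, 2]].
The roots have two lengths (squared-length ratio 2:1); the short ones are alpha_{2}. The associated Dynkin diagram is a chain of 3 nodes with a double edge at one end; the terminal node there is the unique short simple root (B_3), so the type is B_3 (the algebra so(7)).

B_3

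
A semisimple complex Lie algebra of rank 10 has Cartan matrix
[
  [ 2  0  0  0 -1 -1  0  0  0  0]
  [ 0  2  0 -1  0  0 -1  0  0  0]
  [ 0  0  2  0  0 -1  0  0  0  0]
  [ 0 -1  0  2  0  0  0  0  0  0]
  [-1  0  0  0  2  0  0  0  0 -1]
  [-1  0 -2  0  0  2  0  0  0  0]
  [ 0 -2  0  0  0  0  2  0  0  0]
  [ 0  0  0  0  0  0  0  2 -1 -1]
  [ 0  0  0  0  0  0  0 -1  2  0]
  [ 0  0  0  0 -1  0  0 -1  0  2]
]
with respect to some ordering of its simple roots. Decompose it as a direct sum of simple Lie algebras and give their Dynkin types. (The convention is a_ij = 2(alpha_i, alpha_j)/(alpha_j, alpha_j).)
The diagram associated to this matrix has two connected components: the simple roots {alpha_1, alpha_3, alpha_5, alpha_6, alpha_8, alpha_9, alpha_10} form a chain of 7 nodes with a double edge at one end; the terminal node there is the unique short simple root (B_7), and {alpha_2, alpha_4, alpha_7} form a chain of 3 nodes with a double edge at one end; the terminal node there is the unique long simple root (C_3). A semisimple Lie algebra decomposes uniquely as the direct sum of simple ideals, one per connected component of its Dynkin diagram, so g ≅ B_7 ⊕ C_3 (dimension 105 + 21 = 126).

type B_7 + type C_3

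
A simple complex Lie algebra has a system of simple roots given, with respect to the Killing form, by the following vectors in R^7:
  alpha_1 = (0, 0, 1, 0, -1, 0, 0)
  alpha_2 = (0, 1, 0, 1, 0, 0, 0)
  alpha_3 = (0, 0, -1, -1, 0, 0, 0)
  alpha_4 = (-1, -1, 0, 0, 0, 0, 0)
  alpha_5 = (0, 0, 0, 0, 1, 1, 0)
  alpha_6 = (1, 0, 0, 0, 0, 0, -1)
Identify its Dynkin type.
Compute the Cartan integers a_ij = 2(alpha_i, alpha_j)/(alpha_j, alpha_j); the resulting 6x6 Cartan matrix is
[[2, 0, -1, 0, -1, 0], [0, 2, -1, -1, 0, 0], [-1, -1, 2, 0, 0, 0], [0, -1, 0, 2, 0, -1], [-1, 0, 0, 0, 2, 0], [0, 0, 0, -1, 0, 2]].
All simple roots have the same length, so the diagram is simply laced. The associated Dynkin diagram is a chain of 6 nodes with single edges (A_6), so the type is A_6 (the algebra sl(7)).

A6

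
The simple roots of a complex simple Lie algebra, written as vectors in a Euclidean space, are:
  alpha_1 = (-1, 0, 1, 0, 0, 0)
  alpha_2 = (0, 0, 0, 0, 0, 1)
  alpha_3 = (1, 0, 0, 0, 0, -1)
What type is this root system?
Compute the Cartan integers a_ij = 2(alpha_i, alpha_j)/(alpha_j, alpha_j); the resulting 3x3 Cartan matrix is
[[2, 0, -1], [0, 2, -1], [-1, -2, 2]].
The roots have two lengths (squared-length ratio 2:1); the short ones are alpha_{2}. The associated Dynkin diagram is a chain of 3 nodes with a double edge at one end; the terminal node there is the unique short simple root (B_3), so the type is B_3 (the algebra so(7)).

B_3 (so(7))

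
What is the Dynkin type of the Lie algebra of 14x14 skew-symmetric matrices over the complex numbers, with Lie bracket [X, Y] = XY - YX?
D_7

This is so(14) with 14 even, which has dimension 14(14-1)/2 = 91 and rank 14/2 = 7. In the classification of classical Lie algebras, the orthogonal algebra so(2n) in an even number of variables has type D_n; here n = 7, so the Dynkin diagram is a chain of 5 nodes with a fork of two nodes at one end (D_7). Hence the type is D_7.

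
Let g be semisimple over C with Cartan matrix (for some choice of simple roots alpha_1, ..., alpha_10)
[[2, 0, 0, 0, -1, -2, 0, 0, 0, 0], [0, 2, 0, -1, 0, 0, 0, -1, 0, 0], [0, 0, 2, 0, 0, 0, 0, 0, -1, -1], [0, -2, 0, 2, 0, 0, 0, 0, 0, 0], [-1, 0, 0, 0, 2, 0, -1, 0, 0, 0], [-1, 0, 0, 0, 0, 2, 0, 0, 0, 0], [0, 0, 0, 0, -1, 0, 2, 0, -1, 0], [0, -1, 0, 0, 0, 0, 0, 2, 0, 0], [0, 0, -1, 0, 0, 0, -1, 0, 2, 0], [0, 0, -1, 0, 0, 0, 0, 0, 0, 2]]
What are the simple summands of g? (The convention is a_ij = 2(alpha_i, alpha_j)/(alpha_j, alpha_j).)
type B_7 ⊕ type C_3

The diagram associated to this matrix has two connected components: the simple roots {alpha_1, alpha_3, alpha_5, alpha_6, alpha_7, alpha_9, alpha_10} form a chain of 7 nodes with a double edge at one end; the terminal node there is the unique short simple root (B_7), and {alpha_2, alpha_4, alpha_8} form a chain of 3 nodes with a double edge at one end; the terminal node there is the unique long simple root (C_3). A semisimple Lie algebra decomposes uniquely as the direct sum of simple ideals, one per connected component of its Dynkin diagram, so g ≅ B_7 ⊕ C_3 (dimension 105 + 21 = 126).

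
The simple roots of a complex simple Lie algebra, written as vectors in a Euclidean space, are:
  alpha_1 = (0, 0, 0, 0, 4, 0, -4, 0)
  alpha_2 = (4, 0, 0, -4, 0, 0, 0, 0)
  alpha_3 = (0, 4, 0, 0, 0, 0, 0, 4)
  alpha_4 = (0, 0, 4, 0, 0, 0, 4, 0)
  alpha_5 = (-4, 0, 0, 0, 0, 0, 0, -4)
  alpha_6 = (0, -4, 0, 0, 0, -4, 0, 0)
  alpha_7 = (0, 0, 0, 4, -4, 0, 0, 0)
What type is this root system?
type A_7

Compute the Cartan integers a_ij = 2(alpha_i, alpha_j)/(alpha_j, alpha_j); the resulting 7x7 Cartan matrix is
[[2, 0, 0, -1, 0, 0, -1], [0, 2, 0, 0, -1, 0, -1], [0, 0, 2, 0, -1, -1, 0], [-1, 0, 0, 2, 0, 0, 0], [0, -1, -1, 0, 2, 0, 0], [0, 0, -1, 0, 0, 2, 0], [-1, -1, 0, 0, 0, 0, 2]].
All simple roots have the same length, so the diagram is simply laced. The associated Dynkin diagram is a chain of 7 nodes with single edges (A_7), so the type is A_7 (the algebra sl(8)).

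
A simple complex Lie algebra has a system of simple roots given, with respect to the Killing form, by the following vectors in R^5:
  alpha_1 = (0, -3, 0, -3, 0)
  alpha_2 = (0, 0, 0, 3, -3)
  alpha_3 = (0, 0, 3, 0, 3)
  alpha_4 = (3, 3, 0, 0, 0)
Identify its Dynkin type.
A_4

Compute the Cartan integers a_ij = 2(alpha_i, alpha_j)/(alpha_j, alpha_j); the resulting 4x4 Cartan matrix is
[[2, -1, 0, -1], [-1, 2, -1, 0], [0, -1, 2, 0], [-1, 0, 0, 2]].
All simple roots have the same length, so the diagram is simply laced. The associated Dynkin diagram is a chain of 4 nodes with single edges (A_4), so the type is A_4 (the algebra sl(5)).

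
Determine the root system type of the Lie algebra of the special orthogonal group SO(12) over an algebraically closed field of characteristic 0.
This is so(12) with 12 even, which has dimension 12(12-1)/2 = 66 and rank 12/2 = 6. In the classification of classical Lie algebras, the orthogonal algebra so(2n) in an even number of variables has type D_n; here n = 6, so the Dynkin diagram is a chain of 4 nodes with a fork of two nodes at one end (D_6). Hence the type is D_6.

D_6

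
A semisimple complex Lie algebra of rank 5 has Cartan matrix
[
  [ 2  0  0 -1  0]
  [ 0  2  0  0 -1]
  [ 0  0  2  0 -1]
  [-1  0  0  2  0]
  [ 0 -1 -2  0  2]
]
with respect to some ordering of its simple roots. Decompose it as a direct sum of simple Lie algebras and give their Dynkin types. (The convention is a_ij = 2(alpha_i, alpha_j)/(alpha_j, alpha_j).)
The diagram associated to this matrix has two connected components: the simple roots {alpha_1, alpha_4} form a chain of 2 nodes with single edges (A_2), and {alpha_2, alpha_3, alpha_5} form a chain of 3 nodes with a double edge at one end; the terminal node there is the unique short simple root (B_3). A semisimple Lie algebra decomposes uniquely as the direct sum of simple ideals, one per connected component of its Dynkin diagram, so g ≅ A_2 ⊕ B_3 (dimension 8 + 21 = 29).

A_2 (sl(3)) + B_3 (so(7))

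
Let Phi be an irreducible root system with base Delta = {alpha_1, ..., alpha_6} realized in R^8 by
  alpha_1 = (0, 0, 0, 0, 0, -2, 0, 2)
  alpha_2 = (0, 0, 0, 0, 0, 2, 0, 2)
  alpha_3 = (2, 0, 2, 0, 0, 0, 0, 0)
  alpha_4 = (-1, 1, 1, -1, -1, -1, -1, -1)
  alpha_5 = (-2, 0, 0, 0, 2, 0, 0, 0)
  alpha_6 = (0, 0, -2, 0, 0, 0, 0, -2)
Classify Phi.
type E_6

Compute the Cartan integers a_ij = 2(alpha_i, alpha_j)/(alpha_j, alpha_j); the resulting 6x6 Cartan matrix is
[[2, 0, 0, 0, 0, -1], [0, 2, 0, -1, 0, -1], [0, 0, 2, 0, -1, -1], [0, -1, 0, 2, 0, 0], [0, 0, -1, 0, 2, 0], [-1, -1, -1, 0, 0, 2]].
All simple roots have the same length, so the diagram is simply laced. The associated Dynkin diagram is a chain of 5 nodes with one extra node attached to the third node from one end (E_6), so the type is E_6.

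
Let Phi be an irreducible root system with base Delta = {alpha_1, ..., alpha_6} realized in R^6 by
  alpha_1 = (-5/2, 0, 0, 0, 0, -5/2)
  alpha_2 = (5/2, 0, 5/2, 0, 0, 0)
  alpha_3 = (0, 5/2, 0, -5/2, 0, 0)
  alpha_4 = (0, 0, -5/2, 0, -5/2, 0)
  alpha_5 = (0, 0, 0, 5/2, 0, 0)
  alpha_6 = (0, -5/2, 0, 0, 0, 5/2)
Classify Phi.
Compute the Cartan integers a_ij = 2(alpha_i, alpha_j)/(alpha_j, alpha_j); the resulting 6x6 Cartan matrix is
[[2, -1, 0, 0, 0, -1], [-1, 2, 0, -1, 0, 0], [0, 0, 2, 0, -2, -1], [0, -1, 0, 2, 0, 0], [0, 0, -1, 0, 2, 0], [-1, 0, -1, 0, 0, 2]].
The roots have two lengths (squared-length ratio 2:1); the short ones are alpha_{5}. The associated Dynkin diagram is a chain of 6 nodes with a double edge at one end; the terminal node there is the unique short simple root (B_6), so the type is B_6 (the algebra so(13)).

type B_6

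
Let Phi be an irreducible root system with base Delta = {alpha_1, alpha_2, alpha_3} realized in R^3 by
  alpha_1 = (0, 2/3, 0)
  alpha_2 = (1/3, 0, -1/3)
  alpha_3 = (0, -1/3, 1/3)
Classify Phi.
C_3

Compute the Cartan integers a_ij = 2(alpha_i, alpha_j)/(alpha_j, alpha_j); the resulting 3x3 Cartan matrix is
[[2, 0, -2], [0, 2, -1], [-1, -1, 2]].
The roots have two lengths (squared-length ratio 2:1); the short ones are alpha_{2,3}. The associated Dynkin diagram is a chain of 3 nodes with a double edge at one end; the terminal node there is the unique long simple root (C_3), so the type is C_3 (the algebra sp(6)).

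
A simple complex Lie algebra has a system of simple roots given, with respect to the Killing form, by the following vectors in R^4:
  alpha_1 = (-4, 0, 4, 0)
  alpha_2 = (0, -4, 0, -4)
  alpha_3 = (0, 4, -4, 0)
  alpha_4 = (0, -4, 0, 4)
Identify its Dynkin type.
Compute the Cartan integers a_ij = 2(alpha_i, alpha_j)/(alpha_j, alpha_j); the resulting 4x4 Cartan matrix is
[[2, 0, -1, 0], [0, 2, -1, 0], [-1, -1, 2, -1], [0, 0, -1, 2]].
All simple roots have the same length, so the diagram is simply laced. The associated Dynkin diagram is a chain of 2 nodes with a fork of two nodes at one end (D_4), so the type is D_4 (the algebra so(8)).

D_4 (so(8))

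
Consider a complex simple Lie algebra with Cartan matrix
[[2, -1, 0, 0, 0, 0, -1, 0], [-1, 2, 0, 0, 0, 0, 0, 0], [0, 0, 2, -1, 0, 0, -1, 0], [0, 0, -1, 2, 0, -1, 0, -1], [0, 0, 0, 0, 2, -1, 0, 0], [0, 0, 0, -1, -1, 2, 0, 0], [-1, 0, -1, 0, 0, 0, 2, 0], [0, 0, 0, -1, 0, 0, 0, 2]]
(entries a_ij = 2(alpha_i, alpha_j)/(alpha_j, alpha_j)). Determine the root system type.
The matrix has rank 8 with 2's on the diagonal. Reading the off-diagonal entries as Dynkin edges (a single edge where a_ij = a_ji = -1; a double or triple edge where a_ij * a_ji = 2 or 3), the diagram is a chain of 7 nodes with one extra node attached to the third node from one end (E_8). One simple-root ordering that puts it in standard form is (alpha_5, alpha_8, alpha_6, alpha_4, alpha_3, alpha_7, alpha_1, alpha_2). So the algebra is type E_8.

E8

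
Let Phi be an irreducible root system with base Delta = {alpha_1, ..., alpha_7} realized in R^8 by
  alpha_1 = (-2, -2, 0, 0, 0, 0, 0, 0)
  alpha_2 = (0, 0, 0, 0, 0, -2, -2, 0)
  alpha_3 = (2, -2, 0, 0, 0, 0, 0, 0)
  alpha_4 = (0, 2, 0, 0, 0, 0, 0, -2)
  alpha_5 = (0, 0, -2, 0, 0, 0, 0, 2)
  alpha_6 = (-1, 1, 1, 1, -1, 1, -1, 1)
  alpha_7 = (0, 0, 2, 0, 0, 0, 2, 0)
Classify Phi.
Compute the Cartan integers a_ij = 2(alpha_i, alpha_j)/(alpha_j, alpha_j); the resulting 7x7 Cartan matrix is
[[2, 0, 0, -1, 0, 0, 0], [0, 2, 0, 0, 0, 0, -1], [0, 0, 2, -1, 0, -1, 0], [-1, 0, -1, 2, -1, 0, 0], [0, 0, 0, -1, 2, 0, -1], [0, 0, -1, 0, 0, 2, 0], [0, -1, 0, 0, -1, 0, 2]].
All simple roots have the same length, so the diagram is simply laced. The associated Dynkin diagram is a chain of 6 nodes with one extra node attached to the third node from one end (E_7), so the type is E_7.

E_7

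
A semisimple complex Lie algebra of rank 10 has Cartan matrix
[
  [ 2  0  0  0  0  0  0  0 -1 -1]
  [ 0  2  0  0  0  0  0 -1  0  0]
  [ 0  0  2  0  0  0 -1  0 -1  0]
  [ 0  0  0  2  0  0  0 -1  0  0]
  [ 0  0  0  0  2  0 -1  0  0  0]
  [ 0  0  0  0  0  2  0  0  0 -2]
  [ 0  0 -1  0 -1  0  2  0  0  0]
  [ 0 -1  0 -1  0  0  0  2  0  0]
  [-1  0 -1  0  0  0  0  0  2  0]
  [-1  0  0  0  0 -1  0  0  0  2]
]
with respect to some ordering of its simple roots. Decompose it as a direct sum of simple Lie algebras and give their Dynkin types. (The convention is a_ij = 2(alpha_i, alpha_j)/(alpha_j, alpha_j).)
The diagram associated to this matrix has two connected components: the simple roots {alpha_2, alpha_4, alpha_8} form a chain of 3 nodes with single edges (A_3), and {alpha_1, alpha_3, alpha_5, alpha_6, alpha_7, alpha_9, alpha_10} form a chain of 7 nodes with a double edge at one end; the terminal node there is the unique long simple root (C_7). A semisimple Lie algebra decomposes uniquely as the direct sum of simple ideals, one per connected component of its Dynkin diagram, so g ≅ A_3 ⊕ C_7 (dimension 15 + 105 = 120).

A_3 ⊕ C_7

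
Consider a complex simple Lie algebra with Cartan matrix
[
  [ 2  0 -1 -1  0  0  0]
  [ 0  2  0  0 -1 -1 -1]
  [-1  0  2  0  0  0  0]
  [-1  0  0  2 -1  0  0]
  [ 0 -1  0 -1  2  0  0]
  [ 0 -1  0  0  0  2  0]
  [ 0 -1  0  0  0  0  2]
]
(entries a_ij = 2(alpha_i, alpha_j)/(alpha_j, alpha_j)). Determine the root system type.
The matrix has rank 7 with 2's on the diagonal. Reading the off-diagonal entries as Dynkin edges (a single edge where a_ij = a_ji = -1; a double or triple edge where a_ij * a_ji = 2 or 3), the diagram is a chain of 5 nodes with a fork of two nodes at one end (D_7). One simple-root ordering that puts it in standard form is (alpha_3, alpha_1, alpha_4, alpha_5, alpha_2, alpha_6, alpha_7). So the algebra is type D_7, i.e. so(14).

D7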